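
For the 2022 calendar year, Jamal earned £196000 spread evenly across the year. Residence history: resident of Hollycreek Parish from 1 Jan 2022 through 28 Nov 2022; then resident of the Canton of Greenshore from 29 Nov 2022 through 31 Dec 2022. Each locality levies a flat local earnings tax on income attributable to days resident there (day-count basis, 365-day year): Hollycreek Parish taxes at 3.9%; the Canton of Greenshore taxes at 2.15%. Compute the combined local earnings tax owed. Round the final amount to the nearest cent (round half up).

Hollycreek Parish, 1 Jan – 28 Nov 2022: 332 days → £196000 × 3.9% × 332/365 = £6952.8986
The Canton of Greenshore, 29 Nov – 31 Dec 2022: 33 days → £196000 × 2.15% × 33/365 = £380.9918
Total = £7333.8904

£7333.89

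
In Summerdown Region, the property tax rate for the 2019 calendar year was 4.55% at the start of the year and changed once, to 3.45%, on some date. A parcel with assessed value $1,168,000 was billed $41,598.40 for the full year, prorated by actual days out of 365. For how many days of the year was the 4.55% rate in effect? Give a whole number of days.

37 days

Let d = days at the first rate; then 365 − d days at the second rate.
$1,168,000 × [4.55%·d + 3.45%·(365−d)] / 365 = $41,598.40
Solving gives d = 37, so the new rate took effect on 7 Feb 2019.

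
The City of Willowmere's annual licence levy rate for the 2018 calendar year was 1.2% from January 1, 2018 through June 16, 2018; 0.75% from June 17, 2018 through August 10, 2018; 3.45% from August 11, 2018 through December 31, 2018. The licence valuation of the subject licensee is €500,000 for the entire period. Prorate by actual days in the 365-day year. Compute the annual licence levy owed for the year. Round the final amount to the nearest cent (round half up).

€10,068.49

January 1 – June 16, 2018: 167 days at 1.2% → €500,000 × 1.2% × 167/365 = €2,745.2055
June 17 – August 10, 2018: 55 days at 0.75% → €500,000 × 0.75% × 55/365 = €565.0685
August 11 – December 31, 2018: 143 days at 3.45% → €500,000 × 3.45% × 143/365 = €6,758.2192
Total = €10,068.4932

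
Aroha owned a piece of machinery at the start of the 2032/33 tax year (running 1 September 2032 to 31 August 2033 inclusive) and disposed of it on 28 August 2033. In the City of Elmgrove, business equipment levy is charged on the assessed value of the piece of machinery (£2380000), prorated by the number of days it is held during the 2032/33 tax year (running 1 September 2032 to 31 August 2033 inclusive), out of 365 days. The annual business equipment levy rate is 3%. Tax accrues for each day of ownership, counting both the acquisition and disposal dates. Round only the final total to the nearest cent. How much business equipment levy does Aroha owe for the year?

£70813.15

Days held (1 September 2032 – 28 August 2033): 362 out of 365
Tax = £2380000 × 3% × 362/365 = £70813.1507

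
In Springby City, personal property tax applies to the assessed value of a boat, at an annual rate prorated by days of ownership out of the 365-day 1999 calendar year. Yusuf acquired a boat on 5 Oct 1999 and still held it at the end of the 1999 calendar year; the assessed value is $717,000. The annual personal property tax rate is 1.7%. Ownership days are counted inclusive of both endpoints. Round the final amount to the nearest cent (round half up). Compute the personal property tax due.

Days held (5 Oct – 31 Dec 1999): 88 out of 365
Tax = $717,000 × 1.7% × 88/365 = $2,938.7178

$2,938.72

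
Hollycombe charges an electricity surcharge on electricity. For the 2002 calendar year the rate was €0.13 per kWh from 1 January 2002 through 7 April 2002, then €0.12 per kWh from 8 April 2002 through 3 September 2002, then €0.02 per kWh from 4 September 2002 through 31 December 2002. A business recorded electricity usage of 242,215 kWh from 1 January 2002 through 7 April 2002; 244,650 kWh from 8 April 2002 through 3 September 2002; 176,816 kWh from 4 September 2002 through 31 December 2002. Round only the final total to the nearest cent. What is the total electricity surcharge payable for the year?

1 January – 7 April 2002: 242,215 kWh at €0.13/kWh → €31,487.95
8 April – 3 September 2002: 244,650 kWh at €0.12/kWh → €29,358.00
4 September – 31 December 2002: 176,816 kWh at €0.02/kWh → €3,536.32

€64,382.27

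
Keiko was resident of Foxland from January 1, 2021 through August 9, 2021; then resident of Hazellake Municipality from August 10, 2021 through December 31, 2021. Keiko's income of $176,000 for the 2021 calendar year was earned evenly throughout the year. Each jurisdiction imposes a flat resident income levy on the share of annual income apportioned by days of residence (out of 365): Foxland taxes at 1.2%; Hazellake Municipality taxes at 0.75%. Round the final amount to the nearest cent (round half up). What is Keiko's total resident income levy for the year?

$1,799.54

Foxland, January 1 – August 9, 2021: 221 days → $176,000 × 1.2% × 221/365 = $1,278.7726
Hazellake Municipality, August 10 – December 31, 2021: 144 days → $176,000 × 0.75% × 144/365 = $520.7671
Total = $1,799.5397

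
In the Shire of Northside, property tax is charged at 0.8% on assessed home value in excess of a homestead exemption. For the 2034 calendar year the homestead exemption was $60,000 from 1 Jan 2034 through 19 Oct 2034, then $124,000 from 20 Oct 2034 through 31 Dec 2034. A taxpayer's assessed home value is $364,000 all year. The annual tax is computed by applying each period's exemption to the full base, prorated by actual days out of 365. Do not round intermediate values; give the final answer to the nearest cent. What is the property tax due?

1 Jan – 19 Oct 2034: 292 days, exemption $60,000 → ($364,000 − $60,000) × 0.8% × 292/365 = $1,945.6000
20 Oct – 31 Dec 2034: 73 days, exemption $124,000 → ($364,000 − $124,000) × 0.8% × 73/365 = $384.0000
Total = $2,329.6000

$2,329.60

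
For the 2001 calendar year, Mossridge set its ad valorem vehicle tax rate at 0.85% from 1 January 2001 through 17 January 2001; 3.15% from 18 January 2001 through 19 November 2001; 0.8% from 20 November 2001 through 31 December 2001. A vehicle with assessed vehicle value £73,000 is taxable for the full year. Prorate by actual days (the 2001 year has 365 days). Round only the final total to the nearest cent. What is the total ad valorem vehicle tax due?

1 January – 17 January 2001: 17 days at 0.85% → £73,000 × 0.85% × 17/365 = £28.9000
18 January – 19 November 2001: 306 days at 3.15% → £73,000 × 3.15% × 306/365 = £1,927.8000
20 November – 31 December 2001: 42 days at 0.8% → £73,000 × 0.8% × 42/365 = £67.2000
Total = £2,023.9000

£2,023.90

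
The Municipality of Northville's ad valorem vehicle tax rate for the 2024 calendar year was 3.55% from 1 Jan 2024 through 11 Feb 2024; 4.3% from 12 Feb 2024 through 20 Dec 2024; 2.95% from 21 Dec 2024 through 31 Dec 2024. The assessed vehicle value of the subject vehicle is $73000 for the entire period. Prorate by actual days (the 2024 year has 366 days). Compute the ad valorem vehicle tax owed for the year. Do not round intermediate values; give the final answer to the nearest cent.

1 Jan – 11 Feb 2024: 42 days at 3.55% → $73000 × 3.55% × 42/366 = $297.3852
12 Feb – 20 Dec 2024: 313 days at 4.3% → $73000 × 4.3% × 313/366 = $2684.4454
21 Dec – 31 Dec 2024: 11 days at 2.95% → $73000 × 2.95% × 11/366 = $64.7227
Total = $3046.5533

$3046.55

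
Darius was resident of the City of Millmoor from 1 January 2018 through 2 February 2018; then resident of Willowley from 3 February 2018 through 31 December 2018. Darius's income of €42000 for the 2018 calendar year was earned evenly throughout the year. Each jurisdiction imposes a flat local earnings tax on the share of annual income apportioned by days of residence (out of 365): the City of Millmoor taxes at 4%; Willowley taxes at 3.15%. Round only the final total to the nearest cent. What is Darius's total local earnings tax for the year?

€1355.28

The City of Millmoor, 1 January – 2 February 2018: 33 days → €42000 × 4% × 33/365 = €151.8904
Willowley, 3 February – 31 December 2018: 332 days → €42000 × 3.15% × 332/365 = €1203.3863
Total = €1355.2767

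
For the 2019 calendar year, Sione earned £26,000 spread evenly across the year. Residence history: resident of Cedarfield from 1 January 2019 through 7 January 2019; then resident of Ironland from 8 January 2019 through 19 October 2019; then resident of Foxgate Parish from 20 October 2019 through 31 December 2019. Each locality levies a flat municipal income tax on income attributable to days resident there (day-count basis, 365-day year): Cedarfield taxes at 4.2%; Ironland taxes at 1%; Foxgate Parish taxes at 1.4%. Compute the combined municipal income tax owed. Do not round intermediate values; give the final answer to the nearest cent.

£296.76

Cedarfield, 1 January – 7 January 2019: 7 days → £26,000 × 4.2% × 7/365 = £20.9425
Ironland, 8 January – 19 October 2019: 285 days → £26,000 × 1% × 285/365 = £203.0137
Foxgate Parish, 20 October – 31 December 2019: 73 days → £26,000 × 1.4% × 73/365 = £72.8000
Total = £296.7562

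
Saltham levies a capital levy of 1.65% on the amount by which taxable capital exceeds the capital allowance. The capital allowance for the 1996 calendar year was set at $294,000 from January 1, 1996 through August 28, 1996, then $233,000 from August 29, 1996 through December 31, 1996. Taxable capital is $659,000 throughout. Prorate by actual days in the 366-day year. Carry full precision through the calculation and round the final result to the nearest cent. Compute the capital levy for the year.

$6,366.25

January 1 – August 28, 1996: 241 days, exemption $294,000 → ($659,000 − $294,000) × 1.65% × 241/366 = $3,965.6352
August 29 – December 31, 1996: 125 days, exemption $233,000 → ($659,000 − $233,000) × 1.65% × 125/366 = $2,400.6148
Total = $6,366.2500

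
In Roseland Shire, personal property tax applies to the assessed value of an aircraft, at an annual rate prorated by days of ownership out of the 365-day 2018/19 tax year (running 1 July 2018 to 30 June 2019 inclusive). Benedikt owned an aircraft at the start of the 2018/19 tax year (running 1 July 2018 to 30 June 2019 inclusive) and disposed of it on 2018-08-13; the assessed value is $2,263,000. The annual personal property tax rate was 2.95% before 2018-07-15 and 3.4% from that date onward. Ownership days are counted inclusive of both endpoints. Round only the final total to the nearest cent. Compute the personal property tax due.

$8,884.60

2018-07-01 to 2018-07-14: 14 days at 2.95% → $2,263,000 × 2.95% × 14/365 = $2,560.6000
2018-07-15 to 2018-08-13: 30 days at 3.4% → $2,263,000 × 3.4% × 30/365 = $6,324.0000
Total = $8,884.6000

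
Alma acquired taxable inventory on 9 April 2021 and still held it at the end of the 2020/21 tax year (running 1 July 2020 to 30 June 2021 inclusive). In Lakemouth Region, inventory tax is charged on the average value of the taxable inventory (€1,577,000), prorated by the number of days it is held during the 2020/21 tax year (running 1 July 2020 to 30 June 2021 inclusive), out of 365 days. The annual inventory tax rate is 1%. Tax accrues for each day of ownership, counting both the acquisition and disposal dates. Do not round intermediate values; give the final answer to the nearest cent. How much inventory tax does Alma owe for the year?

€3,586.05

Days held (9 April – 30 June 2021): 83 out of 365
Tax = €1,577,000 × 1% × 83/365 = €3,586.0548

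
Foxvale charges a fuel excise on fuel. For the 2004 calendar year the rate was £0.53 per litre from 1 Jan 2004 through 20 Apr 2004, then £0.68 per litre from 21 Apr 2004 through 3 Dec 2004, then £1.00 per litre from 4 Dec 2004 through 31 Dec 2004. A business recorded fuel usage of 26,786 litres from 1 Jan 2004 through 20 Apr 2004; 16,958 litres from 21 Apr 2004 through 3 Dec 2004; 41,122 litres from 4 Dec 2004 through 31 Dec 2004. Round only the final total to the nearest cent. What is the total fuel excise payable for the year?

1 Jan – 20 Apr 2004: 26,786 litres at £0.53/litre → £14,196.58
21 Apr – 3 Dec 2004: 16,958 litres at £0.68/litre → £11,531.44
4 Dec – 31 Dec 2004: 41,122 litres at £1.00/litre → £41,122.00

£66,850.02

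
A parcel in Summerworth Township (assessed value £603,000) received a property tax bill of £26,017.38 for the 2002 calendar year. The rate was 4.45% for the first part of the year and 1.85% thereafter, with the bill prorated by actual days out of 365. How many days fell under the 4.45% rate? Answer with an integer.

346 days

Let d = days at the first rate; then 365 − d days at the second rate.
£603,000 × [4.45%·d + 1.85%·(365−d)] / 365 = £26,017.38
Solving gives d = 346, so the new rate took effect on 13 Dec 2002.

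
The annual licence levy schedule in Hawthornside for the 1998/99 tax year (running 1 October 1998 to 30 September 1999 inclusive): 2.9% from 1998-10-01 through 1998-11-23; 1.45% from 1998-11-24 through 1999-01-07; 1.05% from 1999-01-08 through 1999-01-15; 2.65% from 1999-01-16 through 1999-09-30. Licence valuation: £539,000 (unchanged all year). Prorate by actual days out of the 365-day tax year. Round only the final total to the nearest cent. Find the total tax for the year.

1998-10-01 to 1998-11-23: 54 days at 2.9% → £539,000 × 2.9% × 54/365 = £2,312.5315
1998-11-24 to 1999-01-07: 45 days at 1.45% → £539,000 × 1.45% × 45/365 = £963.5548
1999-01-08 to 1999-01-15: 8 days at 1.05% → £539,000 × 1.05% × 8/365 = £124.0438
1999-01-16 to 1999-09-30: 258 days at 2.65% → £539,000 × 2.65% × 258/365 = £10,096.2822
Total = £13,496.4123

£13,496.41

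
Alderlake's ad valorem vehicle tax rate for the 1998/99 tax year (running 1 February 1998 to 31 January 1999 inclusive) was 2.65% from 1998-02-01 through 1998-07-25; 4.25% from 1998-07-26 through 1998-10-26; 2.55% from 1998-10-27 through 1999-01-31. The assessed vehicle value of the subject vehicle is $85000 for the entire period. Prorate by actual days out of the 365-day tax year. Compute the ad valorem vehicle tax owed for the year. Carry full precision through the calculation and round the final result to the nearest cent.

$2576.43

1998-02-01 to 1998-07-25: 175 days at 2.65% → $85000 × 2.65% × 175/365 = $1079.9658
1998-07-26 to 1998-10-26: 93 days at 4.25% → $85000 × 4.25% × 93/365 = $920.4452
1998-10-27 to 1999-01-31: 97 days at 2.55% → $85000 × 2.55% × 97/365 = $576.0205
Total = $2576.4315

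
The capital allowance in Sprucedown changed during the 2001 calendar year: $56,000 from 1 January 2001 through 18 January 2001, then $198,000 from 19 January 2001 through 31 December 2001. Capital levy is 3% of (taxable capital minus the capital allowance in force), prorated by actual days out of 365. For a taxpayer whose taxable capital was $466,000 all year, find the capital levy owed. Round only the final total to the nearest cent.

1 January – 18 January 2001: 18 days, exemption $56,000 → ($466,000 − $56,000) × 3% × 18/365 = $606.5753
19 January – 31 December 2001: 347 days, exemption $198,000 → ($466,000 − $198,000) × 3% × 347/365 = $7,643.5068
Total = $8,250.0822

$8,250.08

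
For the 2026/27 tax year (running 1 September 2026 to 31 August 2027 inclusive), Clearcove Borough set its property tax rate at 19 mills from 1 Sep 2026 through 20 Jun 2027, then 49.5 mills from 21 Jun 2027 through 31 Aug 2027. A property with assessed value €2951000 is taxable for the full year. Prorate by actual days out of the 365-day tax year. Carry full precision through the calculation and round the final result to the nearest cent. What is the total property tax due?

1 Sep 2026 – 20 Jun 2027: 293 days at 19 mills → €2951000 × 1.9% × 293/365 = €45008.8137
21 Jun – 31 Aug 2027: 72 days at 49.5 mills → €2951000 × 4.95% × 72/365 = €28814.6959
Total = €73823.5096

€73823.51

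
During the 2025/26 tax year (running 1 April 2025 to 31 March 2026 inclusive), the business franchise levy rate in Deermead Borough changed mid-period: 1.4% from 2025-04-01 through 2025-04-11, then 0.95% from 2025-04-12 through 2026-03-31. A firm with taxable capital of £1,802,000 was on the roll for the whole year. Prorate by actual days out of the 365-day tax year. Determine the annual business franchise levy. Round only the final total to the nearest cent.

2025-04-01 to 2025-04-11: 11 days at 1.4% → £1,802,000 × 1.4% × 11/365 = £760.2959
2025-04-12 to 2026-03-31: 354 days at 0.95% → £1,802,000 × 0.95% × 354/365 = £16,603.0849
Total = £17,363.3808

£17,363.38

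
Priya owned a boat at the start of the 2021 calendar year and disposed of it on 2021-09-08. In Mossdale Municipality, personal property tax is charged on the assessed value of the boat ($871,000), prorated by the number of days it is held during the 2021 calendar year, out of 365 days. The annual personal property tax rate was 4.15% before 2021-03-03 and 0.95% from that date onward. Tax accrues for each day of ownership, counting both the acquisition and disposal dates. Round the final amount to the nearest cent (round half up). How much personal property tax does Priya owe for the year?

$10,348.20

2021-01-01 to 2021-03-02: 61 days at 4.15% → $871,000 × 4.15% × 61/365 = $6,040.9219
2021-03-03 to 2021-09-08: 190 days at 0.95% → $871,000 × 0.95% × 190/365 = $4,307.2740
Total = $10,348.1959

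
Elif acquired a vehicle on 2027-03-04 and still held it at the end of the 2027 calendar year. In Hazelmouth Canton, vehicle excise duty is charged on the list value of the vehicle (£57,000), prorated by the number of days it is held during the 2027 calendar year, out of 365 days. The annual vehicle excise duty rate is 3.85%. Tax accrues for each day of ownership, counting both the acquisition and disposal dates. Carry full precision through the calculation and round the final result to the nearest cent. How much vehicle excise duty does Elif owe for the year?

£1,821.74

Days held (2027-03-04 to 2027-12-31): 303 out of 365
Tax = £57,000 × 3.85% × 303/365 = £1,821.7356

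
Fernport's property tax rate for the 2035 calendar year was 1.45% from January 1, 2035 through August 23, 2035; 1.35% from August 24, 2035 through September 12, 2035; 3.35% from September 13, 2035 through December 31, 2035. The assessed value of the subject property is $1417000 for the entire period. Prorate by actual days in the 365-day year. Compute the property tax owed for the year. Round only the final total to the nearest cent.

$28582.64

January 1 – August 23, 2035: 235 days at 1.45% → $1417000 × 1.45% × 235/365 = $13228.5685
August 24 – September 12, 2035: 20 days at 1.35% → $1417000 × 1.35% × 20/365 = $1048.1918
September 13 – December 31, 2035: 110 days at 3.35% → $1417000 × 3.35% × 110/365 = $14305.8767
Total = $28582.6370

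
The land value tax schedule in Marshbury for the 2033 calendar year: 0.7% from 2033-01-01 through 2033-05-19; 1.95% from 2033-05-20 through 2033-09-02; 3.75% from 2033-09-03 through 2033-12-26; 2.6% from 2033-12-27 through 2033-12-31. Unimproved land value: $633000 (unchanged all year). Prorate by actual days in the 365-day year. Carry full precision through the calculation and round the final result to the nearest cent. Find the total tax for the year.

2033-01-01 to 2033-05-19: 139 days at 0.7% → $633000 × 0.7% × 139/365 = $1687.4219
2033-05-20 to 2033-09-02: 106 days at 1.95% → $633000 × 1.95% × 106/365 = $3584.6877
2033-09-03 to 2033-12-26: 115 days at 3.75% → $633000 × 3.75% × 115/365 = $7478.9384
2033-12-27 to 2033-12-31: 5 days at 2.6% → $633000 × 2.6% × 5/365 = $225.4521
Total = $12976.5000

$12976.50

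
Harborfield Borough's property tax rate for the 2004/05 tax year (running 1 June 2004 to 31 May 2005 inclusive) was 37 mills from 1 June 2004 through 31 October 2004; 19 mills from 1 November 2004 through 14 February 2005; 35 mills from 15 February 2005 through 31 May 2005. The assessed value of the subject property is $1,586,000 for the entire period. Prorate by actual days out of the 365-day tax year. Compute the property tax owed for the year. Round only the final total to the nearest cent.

1 June – 31 October 2004: 153 days at 37 mills → $1,586,000 × 3.7% × 153/365 = $24,598.2082
1 November 2004 – 14 February 2005: 106 days at 19 mills → $1,586,000 × 1.9% × 106/365 = $8,751.2438
15 February – 31 May 2005: 106 days at 35 mills → $1,586,000 × 3.5% × 106/365 = $16,120.7123
Total = $49,470.1644

$49,470.16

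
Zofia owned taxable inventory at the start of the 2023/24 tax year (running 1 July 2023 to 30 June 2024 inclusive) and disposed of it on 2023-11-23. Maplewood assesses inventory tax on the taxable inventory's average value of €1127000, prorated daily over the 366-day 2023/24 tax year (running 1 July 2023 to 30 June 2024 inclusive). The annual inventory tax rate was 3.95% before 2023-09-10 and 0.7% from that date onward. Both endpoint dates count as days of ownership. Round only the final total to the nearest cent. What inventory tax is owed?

€10252.31

2023-07-01 to 2023-09-09: 71 days at 3.95% → €1127000 × 3.95% × 71/366 = €8635.7145
2023-09-10 to 2023-11-23: 75 days at 0.7% → €1127000 × 0.7% × 75/366 = €1616.5984
Total = €10252.3128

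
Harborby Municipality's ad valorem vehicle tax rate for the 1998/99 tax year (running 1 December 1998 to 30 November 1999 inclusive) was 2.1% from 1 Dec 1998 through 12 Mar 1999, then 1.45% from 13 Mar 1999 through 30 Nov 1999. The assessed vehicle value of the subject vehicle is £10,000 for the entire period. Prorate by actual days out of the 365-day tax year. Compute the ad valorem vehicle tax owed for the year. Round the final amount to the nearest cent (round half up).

1 Dec 1998 – 12 Mar 1999: 102 days at 2.1% → £10,000 × 2.1% × 102/365 = £58.6849
13 Mar – 30 Nov 1999: 263 days at 1.45% → £10,000 × 1.45% × 263/365 = £104.4795
Total = £163.1644

£163.16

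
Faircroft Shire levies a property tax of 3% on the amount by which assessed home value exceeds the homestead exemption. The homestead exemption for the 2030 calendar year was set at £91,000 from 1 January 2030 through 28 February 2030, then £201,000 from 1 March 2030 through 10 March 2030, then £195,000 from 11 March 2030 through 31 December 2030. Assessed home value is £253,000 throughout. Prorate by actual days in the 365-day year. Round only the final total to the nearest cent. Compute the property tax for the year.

1 January – 28 February 2030: 59 days, exemption £91,000 → (£253,000 − £91,000) × 3% × 59/365 = £785.5890
1 March – 10 March 2030: 10 days, exemption £201,000 → (£253,000 − £201,000) × 3% × 10/365 = £42.7397
11 March – 31 December 2030: 296 days, exemption £195,000 → (£253,000 − £195,000) × 3% × 296/365 = £1,411.0685
Total = £2,239.3973

£2,239.40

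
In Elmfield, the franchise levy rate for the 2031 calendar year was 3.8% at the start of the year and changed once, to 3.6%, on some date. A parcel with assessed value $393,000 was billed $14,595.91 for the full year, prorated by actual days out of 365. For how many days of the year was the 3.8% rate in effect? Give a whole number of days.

208 days

Let d = days at the first rate; then 365 − d days at the second rate.
$393,000 × [3.8%·d + 3.6%·(365−d)] / 365 = $14,595.91
Solving gives d = 208, so the new rate took effect on 28 Jul 2031.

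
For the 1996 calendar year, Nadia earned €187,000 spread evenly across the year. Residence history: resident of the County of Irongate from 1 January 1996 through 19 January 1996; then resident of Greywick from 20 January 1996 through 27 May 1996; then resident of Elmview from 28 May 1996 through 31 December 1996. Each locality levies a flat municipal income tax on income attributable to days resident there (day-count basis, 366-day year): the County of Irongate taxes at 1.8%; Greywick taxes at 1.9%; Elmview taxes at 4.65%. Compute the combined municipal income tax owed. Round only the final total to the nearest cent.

€6,606.31

The County of Irongate, 1 January – 19 January 1996: 19 days → €187,000 × 1.8% × 19/366 = €174.7377
Greywick, 20 January – 27 May 1996: 129 days → €187,000 × 1.9% × 129/366 = €1,252.2869
Elmview, 28 May – 31 December 1996: 218 days → €187,000 × 4.65% × 218/366 = €5,179.2869
Total = €6,606.3115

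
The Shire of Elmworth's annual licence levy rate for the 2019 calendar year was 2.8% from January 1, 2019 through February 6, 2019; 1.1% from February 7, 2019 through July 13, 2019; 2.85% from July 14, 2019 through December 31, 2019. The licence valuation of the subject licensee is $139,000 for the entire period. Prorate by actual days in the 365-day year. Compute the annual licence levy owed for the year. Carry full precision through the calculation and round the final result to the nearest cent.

$2,908.15

January 1 – February 6, 2019: 37 days at 2.8% → $139,000 × 2.8% × 37/365 = $394.5315
February 7 – July 13, 2019: 157 days at 1.1% → $139,000 × 1.1% × 157/365 = $657.6795
July 14 – December 31, 2019: 171 days at 2.85% → $139,000 × 2.85% × 171/365 = $1,855.9356
Total = $2,908.1466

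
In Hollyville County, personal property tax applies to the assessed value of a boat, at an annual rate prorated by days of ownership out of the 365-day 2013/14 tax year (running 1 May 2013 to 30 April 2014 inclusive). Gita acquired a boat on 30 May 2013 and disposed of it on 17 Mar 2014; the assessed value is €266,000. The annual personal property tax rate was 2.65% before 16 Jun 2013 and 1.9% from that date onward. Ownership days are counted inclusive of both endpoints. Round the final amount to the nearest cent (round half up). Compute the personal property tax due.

30 May – 15 Jun 2013: 17 days at 2.65% → €266,000 × 2.65% × 17/365 = €328.3096
16 Jun 2013 – 17 Mar 2014: 275 days at 1.9% → €266,000 × 1.9% × 275/365 = €3,807.8082
Total = €4,136.1178

€4,136.12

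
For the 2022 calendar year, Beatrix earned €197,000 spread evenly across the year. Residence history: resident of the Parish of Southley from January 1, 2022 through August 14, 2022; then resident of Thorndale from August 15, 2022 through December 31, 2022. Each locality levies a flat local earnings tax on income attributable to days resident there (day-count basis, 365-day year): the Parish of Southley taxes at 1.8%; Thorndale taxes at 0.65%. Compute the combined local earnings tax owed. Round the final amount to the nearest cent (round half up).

€2,683.25

The Parish of Southley, January 1 – August 14, 2022: 226 days → €197,000 × 1.8% × 226/365 = €2,195.6055
Thorndale, August 15 – December 31, 2022: 139 days → €197,000 × 0.65% × 139/365 = €487.6425
Total = €2,683.2479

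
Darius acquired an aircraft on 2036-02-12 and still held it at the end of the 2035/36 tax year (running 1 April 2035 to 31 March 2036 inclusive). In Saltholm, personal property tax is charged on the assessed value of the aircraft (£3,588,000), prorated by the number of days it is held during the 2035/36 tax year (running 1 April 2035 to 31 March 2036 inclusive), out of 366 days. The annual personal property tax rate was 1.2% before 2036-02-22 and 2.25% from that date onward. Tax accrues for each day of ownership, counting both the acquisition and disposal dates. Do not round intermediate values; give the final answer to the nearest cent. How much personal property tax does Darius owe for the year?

2036-02-12 to 2036-02-21: 10 days at 1.2% → £3,588,000 × 1.2% × 10/366 = £1,176.3934
2036-02-22 to 2036-03-31: 39 days at 2.25% → £3,588,000 × 2.25% × 39/366 = £8,602.3770
Total = £9,778.7705

£9,778.77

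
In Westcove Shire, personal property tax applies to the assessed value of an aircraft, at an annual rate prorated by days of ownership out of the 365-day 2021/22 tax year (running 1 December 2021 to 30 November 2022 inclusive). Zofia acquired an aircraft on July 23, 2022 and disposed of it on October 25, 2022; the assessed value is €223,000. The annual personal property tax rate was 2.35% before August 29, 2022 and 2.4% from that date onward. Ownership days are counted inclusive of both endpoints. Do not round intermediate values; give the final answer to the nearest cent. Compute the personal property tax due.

July 23 – August 28, 2022: 37 days at 2.35% → €223,000 × 2.35% × 37/365 = €531.2288
August 29 – October 25, 2022: 58 days at 2.4% → €223,000 × 2.4% × 58/365 = €850.4548
Total = €1,381.6836

€1,381.68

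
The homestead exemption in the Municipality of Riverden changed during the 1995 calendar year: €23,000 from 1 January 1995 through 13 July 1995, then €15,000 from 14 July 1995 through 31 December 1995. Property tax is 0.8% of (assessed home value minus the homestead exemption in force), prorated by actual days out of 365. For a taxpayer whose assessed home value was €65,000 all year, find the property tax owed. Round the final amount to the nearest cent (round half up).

1 January – 13 July 1995: 194 days, exemption €23,000 → (€65,000 − €23,000) × 0.8% × 194/365 = €178.5863
14 July – 31 December 1995: 171 days, exemption €15,000 → (€65,000 − €15,000) × 0.8% × 171/365 = €187.3973
Total = €365.9836

€365.98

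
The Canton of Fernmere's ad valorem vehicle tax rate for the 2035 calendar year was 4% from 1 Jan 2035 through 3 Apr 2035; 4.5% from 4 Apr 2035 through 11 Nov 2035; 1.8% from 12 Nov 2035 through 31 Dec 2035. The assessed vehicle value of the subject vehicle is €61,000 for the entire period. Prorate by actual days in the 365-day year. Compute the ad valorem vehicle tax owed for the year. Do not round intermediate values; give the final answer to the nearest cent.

1 Jan – 3 Apr 2035: 93 days at 4% → €61,000 × 4% × 93/365 = €621.6986
4 Apr – 11 Nov 2035: 222 days at 4.5% → €61,000 × 4.5% × 222/365 = €1,669.5616
12 Nov – 31 Dec 2035: 50 days at 1.8% → €61,000 × 1.8% × 50/365 = €150.4110
Total = €2,441.6712

€2,441.67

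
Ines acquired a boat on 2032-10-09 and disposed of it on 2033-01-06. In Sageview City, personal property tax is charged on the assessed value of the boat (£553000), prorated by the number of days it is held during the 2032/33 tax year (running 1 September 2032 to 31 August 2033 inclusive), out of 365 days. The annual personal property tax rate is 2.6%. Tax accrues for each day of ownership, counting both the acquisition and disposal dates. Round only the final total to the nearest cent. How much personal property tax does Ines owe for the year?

Days held (2032-10-09 to 2033-01-06): 90 out of 365
Tax = £553000 × 2.6% × 90/365 = £3545.2603

£3545.26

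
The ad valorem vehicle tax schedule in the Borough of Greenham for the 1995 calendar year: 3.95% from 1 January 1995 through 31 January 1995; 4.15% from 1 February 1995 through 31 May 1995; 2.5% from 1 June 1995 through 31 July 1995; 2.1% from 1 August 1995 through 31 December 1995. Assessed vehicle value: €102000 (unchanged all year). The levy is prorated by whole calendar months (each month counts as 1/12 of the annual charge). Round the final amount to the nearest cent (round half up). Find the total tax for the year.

1 January – 31 January 1995: 1 month at 3.95% → €102000 × 3.95% × 1/12 = €335.7500
1 February – 31 May 1995: 4 months at 4.15% → €102000 × 4.15% × 4/12 = €1411.0000
1 June – 31 July 1995: 2 months at 2.5% → €102000 × 2.5% × 2/12 = €425.0000
1 August – 31 December 1995: 5 months at 2.1% → €102000 × 2.1% × 5/12 = €892.5000
Total = €3064.2500

€3064.25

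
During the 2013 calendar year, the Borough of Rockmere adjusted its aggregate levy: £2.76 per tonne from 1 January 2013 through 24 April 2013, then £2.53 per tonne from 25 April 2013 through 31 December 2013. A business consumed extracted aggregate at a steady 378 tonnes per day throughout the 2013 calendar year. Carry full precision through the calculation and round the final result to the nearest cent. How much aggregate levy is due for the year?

1 January – 24 April 2013: 114 days × 378 tonnes/day = 43,092 tonnes at £2.76/tonne → £118,933.92
25 April – 31 December 2013: 251 days × 378 tonnes/day = 94,878 tonnes at £2.53/tonne → £240,041.34

£358,975.26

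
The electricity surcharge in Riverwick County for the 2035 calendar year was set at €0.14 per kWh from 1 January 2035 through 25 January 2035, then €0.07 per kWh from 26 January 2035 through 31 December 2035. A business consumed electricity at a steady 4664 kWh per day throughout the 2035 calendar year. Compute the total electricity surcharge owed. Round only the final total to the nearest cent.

1 January – 25 January 2035: 25 days × 4664 kWh/day = 116,600 kWh at €0.14/kWh → €16,324.00
26 January – 31 December 2035: 340 days × 4664 kWh/day = 1,585,760 kWh at €0.07/kWh → €111,003.20

€127,327.20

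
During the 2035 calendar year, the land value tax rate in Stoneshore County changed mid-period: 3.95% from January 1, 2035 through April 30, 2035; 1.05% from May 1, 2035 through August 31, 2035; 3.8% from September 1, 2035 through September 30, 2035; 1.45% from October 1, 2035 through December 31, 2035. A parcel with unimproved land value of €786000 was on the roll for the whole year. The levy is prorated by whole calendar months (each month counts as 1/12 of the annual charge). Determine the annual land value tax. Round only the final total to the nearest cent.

€18438.25

January 1 – April 30, 2035: 4 months at 3.95% → €786000 × 3.95% × 4/12 = €10349.0000
May 1 – August 31, 2035: 4 months at 1.05% → €786000 × 1.05% × 4/12 = €2751.0000
September 1 – September 30, 2035: 1 month at 3.8% → €786000 × 3.8% × 1/12 = €2489.0000
October 1 – December 31, 2035: 3 months at 1.45% → €786000 × 1.45% × 3/12 = €2849.2500
Total = €18438.2500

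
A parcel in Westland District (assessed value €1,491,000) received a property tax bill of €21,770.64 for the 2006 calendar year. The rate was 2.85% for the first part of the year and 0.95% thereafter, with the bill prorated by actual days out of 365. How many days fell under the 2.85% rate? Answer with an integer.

98 days

Let d = days at the first rate; then 365 − d days at the second rate.
€1,491,000 × [2.85%·d + 0.95%·(365−d)] / 365 = €21,770.64
Solving gives d = 98, so the new rate took effect on 9 Apr 2006.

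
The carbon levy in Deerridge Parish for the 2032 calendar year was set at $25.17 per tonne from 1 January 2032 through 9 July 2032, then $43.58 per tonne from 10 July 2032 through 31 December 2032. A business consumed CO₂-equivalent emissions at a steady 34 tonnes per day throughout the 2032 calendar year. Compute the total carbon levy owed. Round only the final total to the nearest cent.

$422,754.98

1 January – 9 July 2032: 191 days × 34 tonnes/day = 6,494 tonnes at $25.17/tonne → $163,453.98
10 July – 31 December 2032: 175 days × 34 tonnes/day = 5,950 tonnes at $43.58/tonne → $259,301.00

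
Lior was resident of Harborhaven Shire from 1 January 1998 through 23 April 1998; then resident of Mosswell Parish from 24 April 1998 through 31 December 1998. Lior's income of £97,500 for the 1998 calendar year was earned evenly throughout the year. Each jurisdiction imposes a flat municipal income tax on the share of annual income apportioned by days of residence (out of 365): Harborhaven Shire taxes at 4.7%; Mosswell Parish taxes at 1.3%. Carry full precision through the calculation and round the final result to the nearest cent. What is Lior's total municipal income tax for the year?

£2,293.79

Harborhaven Shire, 1 January – 23 April 1998: 113 days → £97,500 × 4.7% × 113/365 = £1,418.6918
Mosswell Parish, 24 April – 31 December 1998: 252 days → £97,500 × 1.3% × 252/365 = £875.0959
Total = £2,293.7877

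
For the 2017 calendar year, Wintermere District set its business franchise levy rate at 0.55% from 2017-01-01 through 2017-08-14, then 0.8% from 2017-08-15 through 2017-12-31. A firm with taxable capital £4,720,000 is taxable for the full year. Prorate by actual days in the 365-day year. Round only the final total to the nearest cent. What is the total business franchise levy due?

2017-01-01 to 2017-08-14: 226 days at 0.55% → £4,720,000 × 0.55% × 226/365 = £16,073.8630
2017-08-15 to 2017-12-31: 139 days at 0.8% → £4,720,000 × 0.8% × 139/365 = £14,379.8356
Total = £30,453.6986

£30,453.70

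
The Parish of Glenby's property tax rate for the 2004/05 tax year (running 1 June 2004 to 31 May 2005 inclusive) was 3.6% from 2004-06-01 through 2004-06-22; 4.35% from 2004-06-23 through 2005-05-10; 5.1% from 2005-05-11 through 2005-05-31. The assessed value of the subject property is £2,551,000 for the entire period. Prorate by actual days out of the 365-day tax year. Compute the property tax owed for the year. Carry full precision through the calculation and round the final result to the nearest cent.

2004-06-01 to 2004-06-22: 22 days at 3.6% → £2,551,000 × 3.6% × 22/365 = £5,535.3205
2004-06-23 to 2005-05-10: 322 days at 4.35% → £2,551,000 × 4.35% × 322/365 = £97,895.4986
2005-05-11 to 2005-05-31: 21 days at 5.1% → £2,551,000 × 5.1% × 21/365 = £7,485.2630
Total = £110,916.0822

£110,916.08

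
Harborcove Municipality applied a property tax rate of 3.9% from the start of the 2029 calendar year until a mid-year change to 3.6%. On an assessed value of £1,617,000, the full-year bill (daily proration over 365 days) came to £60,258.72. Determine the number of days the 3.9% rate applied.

154 days

Let d = days at the first rate; then 365 − d days at the second rate.
£1,617,000 × [3.9%·d + 3.6%·(365−d)] / 365 = £60,258.72
Solving gives d = 154, so the new rate took effect on 4 Jun 2029.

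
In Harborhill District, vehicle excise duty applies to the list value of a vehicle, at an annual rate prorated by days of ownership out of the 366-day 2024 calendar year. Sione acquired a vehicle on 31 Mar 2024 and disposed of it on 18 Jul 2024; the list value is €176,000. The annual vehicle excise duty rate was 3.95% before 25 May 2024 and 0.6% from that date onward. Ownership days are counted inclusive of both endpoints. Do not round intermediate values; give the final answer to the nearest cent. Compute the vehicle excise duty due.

€1,203.39

31 Mar – 24 May 2024: 55 days at 3.95% → €176,000 × 3.95% × 55/366 = €1,044.6995
25 May – 18 Jul 2024: 55 days at 0.6% → €176,000 × 0.6% × 55/366 = €158.6885
Total = €1,203.3880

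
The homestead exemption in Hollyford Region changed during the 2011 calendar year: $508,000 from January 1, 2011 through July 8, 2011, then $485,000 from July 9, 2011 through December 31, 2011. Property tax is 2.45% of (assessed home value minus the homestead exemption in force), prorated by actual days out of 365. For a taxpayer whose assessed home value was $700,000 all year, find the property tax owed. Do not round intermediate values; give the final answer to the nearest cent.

January 1 – July 8, 2011: 189 days, exemption $508,000 → ($700,000 − $508,000) × 2.45% × 189/365 = $2,435.7699
July 9 – December 31, 2011: 176 days, exemption $485,000 → ($700,000 − $485,000) × 2.45% × 176/365 = $2,539.9452
Total = $4,975.7151

$4,975.72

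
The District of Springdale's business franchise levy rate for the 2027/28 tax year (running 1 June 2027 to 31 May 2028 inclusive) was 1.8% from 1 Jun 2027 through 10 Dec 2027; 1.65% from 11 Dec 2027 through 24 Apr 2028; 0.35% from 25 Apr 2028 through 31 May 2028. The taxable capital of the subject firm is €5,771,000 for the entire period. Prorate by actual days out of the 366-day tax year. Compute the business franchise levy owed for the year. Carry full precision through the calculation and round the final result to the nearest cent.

€92,201.97

1 Jun – 10 Dec 2027: 193 days at 1.8% → €5,771,000 × 1.8% × 193/366 = €54,777.1967
11 Dec 2027 – 24 Apr 2028: 136 days at 1.65% → €5,771,000 × 1.65% × 136/366 = €35,382.8525
25 Apr – 31 May 2028: 37 days at 0.35% → €5,771,000 × 0.35% × 37/366 = €2,041.9249
Total = €92,201.9740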